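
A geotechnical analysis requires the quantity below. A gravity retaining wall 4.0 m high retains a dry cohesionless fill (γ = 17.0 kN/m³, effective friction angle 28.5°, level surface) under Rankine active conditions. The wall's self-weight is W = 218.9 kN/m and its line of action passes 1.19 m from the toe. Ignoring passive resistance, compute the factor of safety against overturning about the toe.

4.06

K_a = tan²(45° − 28.5°/2) = 0.3540.
P_a = ½K_aγH² = 0.5×0.3540×17.0×4.0² = 48.14 kN/m, acting at H/3 = 1.333 m above the base.
Overturning moment M_o = P_a × H/3 = 48.14 × 1.333 = 64.18.
Resisting moment M_r = W × 1.19 = 218.9 × 1.19 = 260.5.
FS_overturning = M_r/M_o = 260.5/64.18 = 4.059.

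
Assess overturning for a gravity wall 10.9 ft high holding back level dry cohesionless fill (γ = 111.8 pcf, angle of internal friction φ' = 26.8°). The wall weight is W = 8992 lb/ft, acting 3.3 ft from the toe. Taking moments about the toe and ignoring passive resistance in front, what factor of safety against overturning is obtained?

K_a = tan²(45° − 26.8°/2) = 0.3785.
P_a = ½K_aγH² = 0.5×0.3785×111.8×10.9² = 2514 lb/ft, acting at H/3 = 3.633 ft above the base.
Overturning moment M_o = P_a × H/3 = 2514 × 3.633 = 9133.
Resisting moment M_r = W × 3.3 = 8992 × 3.3 = 29670.
FS_overturning = M_r/M_o = 29670/9133 = 3.249.

3.25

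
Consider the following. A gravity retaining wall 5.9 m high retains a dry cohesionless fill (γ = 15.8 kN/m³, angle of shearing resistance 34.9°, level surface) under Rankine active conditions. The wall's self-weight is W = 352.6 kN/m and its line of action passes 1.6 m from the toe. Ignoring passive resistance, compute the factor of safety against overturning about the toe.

3.83

K_a = tan²(45° − 34.9°/2) = 0.2721.
P_a = ½K_aγH² = 0.5×0.2721×15.8×5.9² = 74.84 kN/m, acting at H/3 = 1.967 m above the base.
Overturning moment M_o = P_a × H/3 = 74.84 × 1.967 = 147.2.
Resisting moment M_r = W × 1.6 = 352.6 × 1.6 = 564.2.
FS_overturning = M_r/M_o = 564.2/147.2 = 3.833.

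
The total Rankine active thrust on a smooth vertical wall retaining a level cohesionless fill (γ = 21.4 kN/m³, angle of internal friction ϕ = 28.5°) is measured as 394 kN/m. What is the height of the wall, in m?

K_a = 0.3540. P_a = ½ K_a γ H² ⇒ H = √(2P_a/(K_a γ)).
H = √(2×394/(0.3540×21.4)) = 10.20 m.

10.2 m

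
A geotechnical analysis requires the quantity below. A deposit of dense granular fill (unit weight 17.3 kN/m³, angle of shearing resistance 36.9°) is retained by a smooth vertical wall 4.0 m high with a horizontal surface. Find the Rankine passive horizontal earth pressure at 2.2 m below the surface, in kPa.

K_p = (1 + sin φ)/(1 − sin φ) = 4.005.
σ_h = K_p γ z = 4.005 × 17.3 × 2.2 = 152.4 kPa.

152 kPa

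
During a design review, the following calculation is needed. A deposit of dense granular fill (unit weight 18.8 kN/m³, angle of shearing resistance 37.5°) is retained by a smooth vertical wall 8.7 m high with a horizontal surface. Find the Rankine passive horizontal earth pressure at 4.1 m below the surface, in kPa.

317 kPa

K_p = (1 + sin φ)/(1 − sin φ) = 4.112.
σ_h = K_p γ z = 4.112 × 18.8 × 4.1 = 317.0 kPa.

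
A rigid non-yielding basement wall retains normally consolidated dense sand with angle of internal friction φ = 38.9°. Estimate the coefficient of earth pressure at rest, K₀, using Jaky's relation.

0.372

K₀ = 1 − sin φ' = 1 − sin 38.9° = 0.3720.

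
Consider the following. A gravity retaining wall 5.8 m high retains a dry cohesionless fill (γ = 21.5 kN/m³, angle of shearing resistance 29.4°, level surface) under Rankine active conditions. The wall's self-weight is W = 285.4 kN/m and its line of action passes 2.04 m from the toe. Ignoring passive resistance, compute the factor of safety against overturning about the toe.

K_a = tan²(45° − 29.4°/2) = 0.3415.
P_a = ½K_aγH² = 0.5×0.3415×21.5×5.8² = 123.5 kN/m, acting at H/3 = 1.933 m above the base.
Overturning moment M_o = P_a × H/3 = 123.5 × 1.933 = 238.7.
Resisting moment M_r = W × 2.04 = 285.4 × 2.04 = 582.2.
FS_overturning = M_r/M_o = 582.2/238.7 = 2.439.

2.44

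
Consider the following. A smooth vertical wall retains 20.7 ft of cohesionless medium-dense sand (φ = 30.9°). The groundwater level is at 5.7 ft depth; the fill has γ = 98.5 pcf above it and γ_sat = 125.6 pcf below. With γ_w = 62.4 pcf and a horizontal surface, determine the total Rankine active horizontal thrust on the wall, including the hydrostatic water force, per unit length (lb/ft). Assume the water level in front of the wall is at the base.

12500 lb/ft

K_a = tan²(45° − φ/2) = 0.3214.
γ' = 125.6 − 62.4 = 63.20 pcf. Depth below WT = 15.0 ft.
σ'_h at WT = K_a γ d_w = 180.5 psf; at base = 180.5 + K_a γ' × 15.0 = 485.1 psf.
P₁ (0–5.7 ft) = ½×180.5×5.7 = 514.3. P₂ (5.7–20.7 ft) = ½(180.5+485.1)×15.0 = 4992.
P_w = ½ γ_w h₂² = 0.5×62.4×15.0² = 7020. Total = 514.3+4992+7020 = 12530 lb/ft.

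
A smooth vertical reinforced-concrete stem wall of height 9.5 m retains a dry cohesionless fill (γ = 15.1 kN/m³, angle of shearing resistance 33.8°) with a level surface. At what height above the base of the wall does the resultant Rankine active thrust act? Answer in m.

K_a = 0.2851.
The pressure distribution is triangular, so the resultant acts at H/3 above the base = 9.5/3 = 3.167 m.

3.17 m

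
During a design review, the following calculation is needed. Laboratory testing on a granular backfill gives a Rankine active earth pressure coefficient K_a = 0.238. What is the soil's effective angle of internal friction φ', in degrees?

38.0°

K_a = tan²(45° − φ/2) ⇒ 45° − φ/2 = arctan(√0.238) = 26.01°.
φ = 2(45° − 26.01°) = 37.99°.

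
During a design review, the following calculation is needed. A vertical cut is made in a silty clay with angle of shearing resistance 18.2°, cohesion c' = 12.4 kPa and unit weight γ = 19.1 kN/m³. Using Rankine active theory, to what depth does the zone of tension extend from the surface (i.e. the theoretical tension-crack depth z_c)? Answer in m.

K_a = tan²(45° − 18.2°/2) = 0.5240; √K_a = 0.7239.
The active pressure is zero where K_a γ z = 2c√K_a, so z_c = 2c/(γ√K_a) = 2×12.4/(19.1×0.7239) = 1.794 m.

1.79 m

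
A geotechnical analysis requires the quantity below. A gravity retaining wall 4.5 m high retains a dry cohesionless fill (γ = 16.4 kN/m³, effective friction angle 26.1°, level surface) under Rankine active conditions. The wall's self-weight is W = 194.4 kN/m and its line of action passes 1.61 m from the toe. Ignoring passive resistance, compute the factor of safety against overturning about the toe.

3.23

K_a = tan²(45° − 26.1°/2) = 0.3889.
P_a = ½K_aγH² = 0.5×0.3889×16.4×4.5² = 64.58 kN/m, acting at H/3 = 1.500 m above the base.
Overturning moment M_o = P_a × H/3 = 64.58 × 1.500 = 96.88.
Resisting moment M_r = W × 1.61 = 194.4 × 1.61 = 313.0.
FS_overturning = M_r/M_o = 313.0/96.88 = 3.231.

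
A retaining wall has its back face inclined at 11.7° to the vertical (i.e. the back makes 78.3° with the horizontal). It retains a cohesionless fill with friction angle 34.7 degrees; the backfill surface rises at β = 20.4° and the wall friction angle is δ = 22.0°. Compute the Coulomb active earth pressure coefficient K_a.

K_a = sin²(α+φ) / [sin²α · sin(α−δ) · (1 + √{sin(φ+δ)sin(φ−β) / (sin(α−δ)sin(α+β))})²].
With α = 78.3°, φ = 34.7°, δ = 22.0°, β = 20.4°: K_a = 0.4714.

0.471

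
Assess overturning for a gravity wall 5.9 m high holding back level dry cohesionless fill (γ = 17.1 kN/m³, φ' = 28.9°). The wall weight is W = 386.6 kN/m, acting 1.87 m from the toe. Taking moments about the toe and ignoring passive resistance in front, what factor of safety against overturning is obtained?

3.55

K_a = tan²(45° − 28.9°/2) = 0.3484.
P_a = ½K_aγH² = 0.5×0.3484×17.1×5.9² = 103.7 kN/m, acting at H/3 = 1.967 m above the base.
Overturning moment M_o = P_a × H/3 = 103.7 × 1.967 = 203.9.
Resisting moment M_r = W × 1.87 = 386.6 × 1.87 = 722.9.
FS_overturning = M_r/M_o = 722.9/203.9 = 3.545.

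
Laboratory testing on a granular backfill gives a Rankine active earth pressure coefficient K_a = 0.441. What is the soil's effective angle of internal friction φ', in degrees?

K_a = tan²(45° − φ/2) ⇒ 45° − φ/2 = arctan(√0.441) = 33.59°.
φ = 2(45° − 33.59°) = 22.83°.

22.8°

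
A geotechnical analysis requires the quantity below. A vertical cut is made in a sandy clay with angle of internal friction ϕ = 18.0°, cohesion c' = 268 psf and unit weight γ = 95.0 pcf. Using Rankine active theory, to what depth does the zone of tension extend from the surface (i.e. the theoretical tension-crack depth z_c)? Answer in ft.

K_a = tan²(45° − 18.0°/2) = 0.5279; √K_a = 0.7265.
The active pressure is zero where K_a γ z = 2c√K_a, so z_c = 2c/(γ√K_a) = 2×268/(95.0×0.7265) = 7.766 ft.

7.77 ft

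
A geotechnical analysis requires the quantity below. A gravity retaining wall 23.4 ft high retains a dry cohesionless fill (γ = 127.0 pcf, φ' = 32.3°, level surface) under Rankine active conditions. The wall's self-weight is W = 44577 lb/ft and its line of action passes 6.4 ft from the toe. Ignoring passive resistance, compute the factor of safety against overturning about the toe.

K_a = tan²(45° − 32.3°/2) = 0.3035.
P_a = ½K_aγH² = 0.5×0.3035×127.0×23.4² = 10550 lb/ft, acting at H/3 = 7.800 ft above the base.
Overturning moment M_o = P_a × H/3 = 10550 × 7.800 = 82310.
Resisting moment M_r = W × 6.4 = 44577 × 6.4 = 285300.
FS_overturning = M_r/M_o = 285300/82310 = 3.466.

3.47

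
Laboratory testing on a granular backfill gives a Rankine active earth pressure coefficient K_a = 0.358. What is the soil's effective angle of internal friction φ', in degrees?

K_a = tan²(45° − φ/2) ⇒ 45° − φ/2 = arctan(√0.358) = 30.89°.
φ = 2(45° − 30.89°) = 28.21°.

28.2°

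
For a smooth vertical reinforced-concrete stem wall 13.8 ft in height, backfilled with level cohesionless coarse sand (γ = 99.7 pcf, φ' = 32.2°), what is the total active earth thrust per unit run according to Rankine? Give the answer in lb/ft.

K_a = tan²(45° − φ/2) = 0.3047.
P_a = ½ K_a γ H² = 0.5 × 0.3047 × 99.7 × 13.8² = 2893 lb/ft.

2890 lb/ft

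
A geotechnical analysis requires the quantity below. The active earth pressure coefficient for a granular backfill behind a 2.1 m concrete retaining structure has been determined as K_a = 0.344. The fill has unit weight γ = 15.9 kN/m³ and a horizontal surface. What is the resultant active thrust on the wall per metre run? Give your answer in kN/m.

P = ½ K_a γ H² = 0.5 × 0.344 × 15.9 × 2.1² = 12.06 kN/m.

12.1 kN/m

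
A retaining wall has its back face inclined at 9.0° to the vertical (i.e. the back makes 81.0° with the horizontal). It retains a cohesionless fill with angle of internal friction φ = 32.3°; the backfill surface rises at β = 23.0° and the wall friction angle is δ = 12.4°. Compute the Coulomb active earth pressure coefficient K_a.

0.506

K_a = sin²(α+φ) / [sin²α · sin(α−δ) · (1 + √{sin(φ+δ)sin(φ−β) / (sin(α−δ)sin(α+β))})²].
With α = 81.0°, φ = 32.3°, δ = 12.4°, β = 23.0°: K_a = 0.5060.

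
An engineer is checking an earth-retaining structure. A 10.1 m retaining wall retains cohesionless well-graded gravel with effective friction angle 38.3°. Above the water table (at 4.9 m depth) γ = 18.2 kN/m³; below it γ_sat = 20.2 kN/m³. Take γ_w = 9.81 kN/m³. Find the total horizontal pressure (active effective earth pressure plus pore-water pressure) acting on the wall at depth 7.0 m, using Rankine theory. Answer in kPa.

K_a = (1 − sin φ)/(1 + sin φ) = 0.2347.
γ' = 20.2 − 9.81 = 10.39 kN/m³.
Effective vertical stress at 7.0 m: σ'_v = 18.2×4.9 + 10.39×2.10 = 111.0 kPa.
σ'_h = K_a σ'_v = 0.2347 × 111.0 = 26.06 kPa; u = γ_w × 2.10 = 20.60 kPa.
Total σ_h = 26.06 + 20.60 = 46.66 kPa.

46.7 kPa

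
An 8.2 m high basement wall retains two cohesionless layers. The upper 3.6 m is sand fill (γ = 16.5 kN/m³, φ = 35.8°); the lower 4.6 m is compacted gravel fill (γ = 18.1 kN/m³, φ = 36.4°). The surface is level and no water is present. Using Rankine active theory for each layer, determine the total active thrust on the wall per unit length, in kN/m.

K_a1 = tan²(45°−35.8°/2) = 0.2619; K_a2 = tan²(45°−36.4°/2) = 0.2552.
Layer 1: σ at base = K_a1 γ₁ h₁ = 15.55 kPa; P₁ = ½×15.55×3.6 = 28.00.
Layer 2: σ_v at top = γ₁h₁ = 59.40; σ_h top = K_a2×59.40 = 15.16; σ_h base = K_a2×(59.40+18.1×4.6) = 36.40.
P₂ = ½(15.16+36.40)×4.6 = 118.6. Total P_a = 28.00+118.6 = 146.6 kN/m.

147 kN/m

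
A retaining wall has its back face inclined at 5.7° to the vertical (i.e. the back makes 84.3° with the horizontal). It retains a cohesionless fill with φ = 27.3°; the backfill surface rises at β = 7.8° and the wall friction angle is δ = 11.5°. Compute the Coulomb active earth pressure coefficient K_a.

0.424

K_a = sin²(α+φ) / [sin²α · sin(α−δ) · (1 + √{sin(φ+δ)sin(φ−β) / (sin(α−δ)sin(α+β))})²].
With α = 84.3°, φ = 27.3°, δ = 11.5°, β = 7.8°: K_a = 0.4241.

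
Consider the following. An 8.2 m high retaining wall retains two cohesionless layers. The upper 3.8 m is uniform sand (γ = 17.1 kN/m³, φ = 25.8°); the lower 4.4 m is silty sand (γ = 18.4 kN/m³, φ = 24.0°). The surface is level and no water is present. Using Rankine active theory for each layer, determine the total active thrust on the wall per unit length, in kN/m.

K_a1 = tan²(45°−25.8°/2) = 0.3935; K_a2 = tan²(45°−24.0°/2) = 0.4217.
Layer 1: σ at base = K_a1 γ₁ h₁ = 25.57 kPa; P₁ = ½×25.57×3.8 = 48.58.
Layer 2: σ_v at top = γ₁h₁ = 64.98; σ_h top = K_a2×64.98 = 27.40; σ_h base = K_a2×(64.98+18.4×4.4) = 61.55.
P₂ = ½(27.40+61.55)×4.4 = 195.7. Total P_a = 48.58+195.7 = 244.3 kN/m.

244 kN/m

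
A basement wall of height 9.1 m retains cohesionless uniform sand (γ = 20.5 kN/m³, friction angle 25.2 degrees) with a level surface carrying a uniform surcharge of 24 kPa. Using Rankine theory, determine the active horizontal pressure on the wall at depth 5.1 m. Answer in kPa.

K_a = (1 − sin φ)/(1 + sin φ) = 0.4027.
σ_v = γz + q = 20.5 × 5.1 + 24 = 128.6 kPa.
σ_h = K_a σ_v = 0.4027 × 128.6 = 51.77 kPa.

51.8 kPa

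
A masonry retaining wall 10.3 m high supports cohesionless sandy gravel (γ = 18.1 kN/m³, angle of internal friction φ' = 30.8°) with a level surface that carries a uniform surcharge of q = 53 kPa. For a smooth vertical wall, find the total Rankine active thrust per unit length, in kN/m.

486 kN/m

K_a = tan²(45° − φ/2) = 0.3227.
Soil triangle: ½ K_a γ H² = 0.5×0.3227×18.1×10.3² = 309.8 kN/m.
Surcharge rectangle: K_a q H = 0.3227×53×10.3 = 176.2 kN/m.
Total = 309.8 + 176.2 = 486.0 kN/m.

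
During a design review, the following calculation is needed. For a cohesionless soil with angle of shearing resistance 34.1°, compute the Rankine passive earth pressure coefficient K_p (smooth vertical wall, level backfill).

K_p = (1 + sin φ)/(1 − sin φ) = tan²(45° + 34.1°/2) = 3.552.

3.55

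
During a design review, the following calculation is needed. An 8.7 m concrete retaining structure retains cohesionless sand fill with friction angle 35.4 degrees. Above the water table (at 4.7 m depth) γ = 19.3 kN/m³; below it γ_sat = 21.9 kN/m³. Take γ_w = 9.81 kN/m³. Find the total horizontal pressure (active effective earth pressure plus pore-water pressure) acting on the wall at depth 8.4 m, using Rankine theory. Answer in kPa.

K_a = (1 − sin φ)/(1 + sin φ) = 0.2664.
γ' = 21.9 − 9.81 = 12.09 kN/m³.
Effective vertical stress at 8.4 m: σ'_v = 19.3×4.7 + 12.09×3.70 = 135.4 kPa.
σ'_h = K_a σ'_v = 0.2664 × 135.4 = 36.08 kPa; u = γ_w × 3.70 = 36.30 kPa.
Total σ_h = 36.08 + 36.30 = 72.38 kPa.

72.4 kPa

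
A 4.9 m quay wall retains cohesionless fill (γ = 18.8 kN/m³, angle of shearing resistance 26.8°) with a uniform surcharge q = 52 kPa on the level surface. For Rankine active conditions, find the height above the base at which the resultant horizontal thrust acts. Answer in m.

K_a = 0.3785.
Triangular part P₁ = ½K_aγH² = 85.42 at H/3 = 1.633 m; rectangular part P₂ = K_a q H = 96.44 at H/2 = 2.450 m.
ȳ = (P₁·1.633 + P₂·2.450)/(P₁+P₂) = 2.066 m.

2.07 m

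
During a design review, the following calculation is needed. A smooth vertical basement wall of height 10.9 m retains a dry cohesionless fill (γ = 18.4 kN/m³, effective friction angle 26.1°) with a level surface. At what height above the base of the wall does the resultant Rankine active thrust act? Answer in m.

3.63 m

K_a = 0.3889.
The pressure distribution is triangular, so the resultant acts at H/3 above the base = 10.9/3 = 3.633 m.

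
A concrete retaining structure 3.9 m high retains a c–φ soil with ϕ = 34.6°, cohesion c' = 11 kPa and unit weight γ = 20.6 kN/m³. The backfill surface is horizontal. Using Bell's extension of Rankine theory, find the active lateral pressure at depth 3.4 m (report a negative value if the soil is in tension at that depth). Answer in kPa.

K_a = (1 − sin φ)/(1 + sin φ) = 0.2756.
σ_a = K_a γ z − 2c√K_a = 0.2756×20.6×3.4 − 2×11×0.5250 = 7.755 kPa.

7.76 kPa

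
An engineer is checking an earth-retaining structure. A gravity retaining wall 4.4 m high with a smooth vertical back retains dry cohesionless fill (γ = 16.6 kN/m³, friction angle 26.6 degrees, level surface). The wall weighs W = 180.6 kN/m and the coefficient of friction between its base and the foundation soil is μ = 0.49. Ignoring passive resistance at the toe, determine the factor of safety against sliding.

1.44

K_a = tan²(45° − 26.6°/2) = 0.3814.
P_a = ½K_aγH² = 0.5×0.3814×16.6×4.4² = 61.29 kN/m, acting at H/3 = 1.467 m above the base.
FS_sliding = μW / P_a = 0.49×180.6 / 61.29 = 1.444.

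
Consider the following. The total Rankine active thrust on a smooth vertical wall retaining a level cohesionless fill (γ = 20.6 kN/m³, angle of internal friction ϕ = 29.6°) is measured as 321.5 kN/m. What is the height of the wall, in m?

K_a = 0.3387. P_a = ½ K_a γ H² ⇒ H = √(2P_a/(K_a γ)).
H = √(2×321.5/(0.3387×20.6)) = 9.599 m.

9.60 m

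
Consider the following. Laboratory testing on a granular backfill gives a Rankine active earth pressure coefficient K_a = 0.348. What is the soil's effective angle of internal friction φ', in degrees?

K_a = tan²(45° − φ/2) ⇒ 45° − φ/2 = arctan(√0.348) = 30.54°.
φ = 2(45° − 30.54°) = 28.93°.

28.9°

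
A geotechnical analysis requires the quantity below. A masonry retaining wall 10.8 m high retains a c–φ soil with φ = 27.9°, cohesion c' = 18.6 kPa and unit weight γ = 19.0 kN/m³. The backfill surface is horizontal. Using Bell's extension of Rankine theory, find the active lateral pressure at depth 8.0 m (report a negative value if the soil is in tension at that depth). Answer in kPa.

K_a = (1 − sin φ)/(1 + sin φ) = 0.3625.
σ_a = K_a γ z − 2c√K_a = 0.3625×19.0×8.0 − 2×18.6×0.6020 = 32.70 kPa.

32.7 kPa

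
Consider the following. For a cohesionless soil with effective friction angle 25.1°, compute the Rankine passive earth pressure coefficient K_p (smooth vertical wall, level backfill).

2.47

K_p = (1 + sin φ)/(1 − sin φ) = tan²(45° + 25.1°/2) = 2.473.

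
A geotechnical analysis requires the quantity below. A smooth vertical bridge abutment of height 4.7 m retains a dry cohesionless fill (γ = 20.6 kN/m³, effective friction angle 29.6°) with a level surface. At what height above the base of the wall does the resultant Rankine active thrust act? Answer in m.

K_a = 0.3387.
The pressure distribution is triangular, so the resultant acts at H/3 above the base = 4.7/3 = 1.567 m.

1.57 m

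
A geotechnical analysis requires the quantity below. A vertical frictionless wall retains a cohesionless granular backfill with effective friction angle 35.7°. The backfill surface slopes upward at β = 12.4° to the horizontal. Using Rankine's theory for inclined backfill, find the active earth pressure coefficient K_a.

0.279

K_a = cos β · (cos β − √(cos²β − cos²φ)) / (cos β + √(cos²β − cos²φ)).
cos β = 0.9767, cos φ = 0.8121, √(cos²β − cos²φ) = 0.5426.
K_a = 0.9767 × (0.9767 − 0.5426)/(0.9767 + 0.5426) = 0.2790.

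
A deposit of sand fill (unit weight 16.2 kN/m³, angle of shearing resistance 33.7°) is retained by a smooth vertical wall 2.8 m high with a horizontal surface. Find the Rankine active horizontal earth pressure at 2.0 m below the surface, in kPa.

K_a = (1 − sin φ)/(1 + sin φ) = 0.2863.
σ_h = K_a γ z = 0.2863 × 16.2 × 2.0 = 9.276 kPa.

9.28 kPa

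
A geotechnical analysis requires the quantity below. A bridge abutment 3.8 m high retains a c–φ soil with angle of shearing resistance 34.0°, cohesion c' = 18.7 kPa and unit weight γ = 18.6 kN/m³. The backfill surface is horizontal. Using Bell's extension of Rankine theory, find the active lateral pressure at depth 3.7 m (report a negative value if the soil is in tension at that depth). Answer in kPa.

K_a = (1 − sin φ)/(1 + sin φ) = 0.2827.
σ_a = K_a γ z − 2c√K_a = 0.2827×18.6×3.7 − 2×18.7×0.5317 = -0.4295 kPa.

-0.429 kPa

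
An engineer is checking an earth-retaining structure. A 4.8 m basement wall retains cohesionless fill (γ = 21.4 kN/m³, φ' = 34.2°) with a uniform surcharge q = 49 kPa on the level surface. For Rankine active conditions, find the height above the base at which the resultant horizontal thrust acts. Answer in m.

1.99 m

K_a = 0.2803.
Triangular part P₁ = ½K_aγH² = 69.11 at H/3 = 1.600 m; rectangular part P₂ = K_a q H = 65.94 at H/2 = 2.400 m.
ȳ = (P₁·1.600 + P₂·2.400)/(P₁+P₂) = 1.991 m.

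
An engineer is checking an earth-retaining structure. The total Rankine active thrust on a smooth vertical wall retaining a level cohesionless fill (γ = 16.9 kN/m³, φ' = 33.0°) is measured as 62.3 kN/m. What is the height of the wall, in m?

K_a = 0.2948. P_a = ½ K_a γ H² ⇒ H = √(2P_a/(K_a γ)).
H = √(2×62.3/(0.2948×16.9)) = 5.001 m.

5.00 m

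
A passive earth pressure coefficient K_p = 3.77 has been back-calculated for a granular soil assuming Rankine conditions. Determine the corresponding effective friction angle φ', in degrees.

K_p = (1+sin φ)/(1−sin φ) ⇒ sin φ = (K_p − 1)/(K_p + 1) = 0.5807.
φ = arcsin(0.5807) = 35.50°.

35.5°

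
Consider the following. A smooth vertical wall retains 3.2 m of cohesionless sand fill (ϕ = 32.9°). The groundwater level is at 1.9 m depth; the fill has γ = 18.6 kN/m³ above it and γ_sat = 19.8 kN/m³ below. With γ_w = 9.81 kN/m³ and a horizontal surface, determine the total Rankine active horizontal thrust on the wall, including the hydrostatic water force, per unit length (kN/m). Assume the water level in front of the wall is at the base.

34.3 kN/m

K_a = tan²(45° − φ/2) = 0.2960.
γ' = 19.8 − 9.81 = 9.990 kN/m³. Depth below WT = 1.3 m.
σ'_h at WT = K_a γ d_w = 10.46 kPa; at base = 10.46 + K_a γ' × 1.3 = 14.31 kPa.
P₁ (0–1.9 m) = ½×10.46×1.9 = 9.939. P₂ (1.9–3.2 m) = ½(10.46+14.31)×1.3 = 16.10.
P_w = ½ γ_w h₂² = 0.5×9.81×1.3² = 8.289. Total = 9.939+16.10+8.289 = 34.33 kN/m.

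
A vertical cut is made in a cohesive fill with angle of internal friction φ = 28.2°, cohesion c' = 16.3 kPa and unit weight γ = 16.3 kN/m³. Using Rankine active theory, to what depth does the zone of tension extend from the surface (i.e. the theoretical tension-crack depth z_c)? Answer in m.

K_a = tan²(45° − 28.2°/2) = 0.3582; √K_a = 0.5985.
The active pressure is zero where K_a γ z = 2c√K_a, so z_c = 2c/(γ√K_a) = 2×16.3/(16.3×0.5985) = 3.342 m.

3.34 m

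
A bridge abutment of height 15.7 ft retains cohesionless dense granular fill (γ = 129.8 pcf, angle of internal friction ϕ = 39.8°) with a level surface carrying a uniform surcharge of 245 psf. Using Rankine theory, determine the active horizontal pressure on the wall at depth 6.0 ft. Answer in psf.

K_a = (1 − sin φ)/(1 + sin φ) = 0.2194.
σ_v = γz + q = 129.8 × 6.0 + 245 = 1024 psf.
σ_h = K_a σ_v = 0.2194 × 1024 = 224.7 psf.

225 psf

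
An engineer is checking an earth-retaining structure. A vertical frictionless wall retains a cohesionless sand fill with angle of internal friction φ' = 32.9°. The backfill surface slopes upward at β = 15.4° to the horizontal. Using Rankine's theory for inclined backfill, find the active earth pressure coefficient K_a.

0.329

K_a = cos β · (cos β − √(cos²β − cos²φ)) / (cos β + √(cos²β − cos²φ)).
cos β = 0.9641, cos φ = 0.8396, √(cos²β − cos²φ) = 0.4738.
K_a = 0.9641 × (0.9641 − 0.4738)/(0.9641 + 0.4738) = 0.3287.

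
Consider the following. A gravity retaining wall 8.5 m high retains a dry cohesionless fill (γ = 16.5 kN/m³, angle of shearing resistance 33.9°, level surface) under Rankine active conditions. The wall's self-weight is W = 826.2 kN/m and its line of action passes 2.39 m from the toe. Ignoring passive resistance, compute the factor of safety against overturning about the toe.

K_a = tan²(45° − 33.9°/2) = 0.2839.
P_a = ½K_aγH² = 0.5×0.2839×16.5×8.5² = 169.2 kN/m, acting at H/3 = 2.833 m above the base.
Overturning moment M_o = P_a × H/3 = 169.2 × 2.833 = 479.5.
Resisting moment M_r = W × 2.39 = 826.2 × 2.39 = 1975.
FS_overturning = M_r/M_o = 1975/479.5 = 4.118.

4.12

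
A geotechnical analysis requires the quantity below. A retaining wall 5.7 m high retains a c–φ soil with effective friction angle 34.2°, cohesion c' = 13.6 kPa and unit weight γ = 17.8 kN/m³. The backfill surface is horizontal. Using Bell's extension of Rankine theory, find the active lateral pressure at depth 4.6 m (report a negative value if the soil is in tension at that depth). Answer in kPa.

8.55 kPa

K_a = (1 − sin φ)/(1 + sin φ) = 0.2803.
σ_a = K_a γ z − 2c√K_a = 0.2803×17.8×4.6 − 2×13.6×0.5295 = 8.553 kPa.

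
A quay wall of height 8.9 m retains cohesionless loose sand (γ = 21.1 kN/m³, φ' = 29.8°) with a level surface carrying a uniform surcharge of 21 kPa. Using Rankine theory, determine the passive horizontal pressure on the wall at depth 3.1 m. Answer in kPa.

257 kPa

K_p = (1 + sin φ)/(1 − sin φ) = 2.976.
σ_v = γz + q = 21.1 × 3.1 + 21 = 86.41 kPa.
σ_h = K_p σ_v = 2.976 × 86.41 = 257.2 kPa.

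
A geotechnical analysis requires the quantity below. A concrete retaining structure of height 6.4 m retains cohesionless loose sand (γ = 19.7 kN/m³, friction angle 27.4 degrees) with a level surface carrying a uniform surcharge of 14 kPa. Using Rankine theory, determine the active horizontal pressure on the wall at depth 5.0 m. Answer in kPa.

41.6 kPa

K_a = (1 − sin φ)/(1 + sin φ) = 0.3697.
σ_v = γz + q = 19.7 × 5.0 + 14 = 112.5 kPa.
σ_h = K_a σ_v = 0.3697 × 112.5 = 41.59 kPa.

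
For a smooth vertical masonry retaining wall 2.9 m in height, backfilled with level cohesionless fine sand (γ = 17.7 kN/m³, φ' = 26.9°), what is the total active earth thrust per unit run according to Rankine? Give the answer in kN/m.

28.1 kN/m

K_a = tan²(45° − φ/2) = 0.3770.
P_a = ½ K_a γ H² = 0.5 × 0.3770 × 17.7 × 2.9² = 28.06 kN/m.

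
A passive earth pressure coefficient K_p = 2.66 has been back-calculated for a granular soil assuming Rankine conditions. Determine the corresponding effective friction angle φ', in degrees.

27.0°

K_p = (1+sin φ)/(1−sin φ) ⇒ sin φ = (K_p − 1)/(K_p + 1) = 0.4536.
φ = arcsin(0.4536) = 26.97°.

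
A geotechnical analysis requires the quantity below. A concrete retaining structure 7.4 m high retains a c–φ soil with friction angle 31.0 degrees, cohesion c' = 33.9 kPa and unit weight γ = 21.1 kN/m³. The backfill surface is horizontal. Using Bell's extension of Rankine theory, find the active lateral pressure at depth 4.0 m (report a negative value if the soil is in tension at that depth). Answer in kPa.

-11.3 kPa

K_a = (1 − sin φ)/(1 + sin φ) = 0.3201.
σ_a = K_a γ z − 2c√K_a = 0.3201×21.1×4.0 − 2×33.9×0.5658 = -11.34 kPa.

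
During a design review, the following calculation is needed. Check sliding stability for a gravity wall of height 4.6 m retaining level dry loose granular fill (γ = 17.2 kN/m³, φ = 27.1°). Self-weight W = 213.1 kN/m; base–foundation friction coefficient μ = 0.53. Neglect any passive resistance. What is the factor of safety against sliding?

K_a = tan²(45° − 27.1°/2) = 0.3741.
P_a = ½K_aγH² = 0.5×0.3741×17.2×4.6² = 68.07 kN/m, acting at H/3 = 1.533 m above the base.
FS_sliding = μW / P_a = 0.53×213.1 / 68.07 = 1.659.

1.66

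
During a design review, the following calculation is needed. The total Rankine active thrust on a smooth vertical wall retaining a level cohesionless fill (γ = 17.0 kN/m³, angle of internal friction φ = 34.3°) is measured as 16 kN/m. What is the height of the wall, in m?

K_a = 0.2792. P_a = ½ K_a γ H² ⇒ H = √(2P_a/(K_a γ)).
H = √(2×16/(0.2792×17.0)) = 2.597 m.

2.60 m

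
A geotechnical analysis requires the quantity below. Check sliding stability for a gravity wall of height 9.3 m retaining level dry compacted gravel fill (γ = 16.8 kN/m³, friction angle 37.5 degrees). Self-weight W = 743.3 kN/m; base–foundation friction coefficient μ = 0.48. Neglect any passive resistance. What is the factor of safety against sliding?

K_a = tan²(45° − 37.5°/2) = 0.2432.
P_a = ½K_aγH² = 0.5×0.2432×16.8×9.3² = 176.7 kN/m, acting at H/3 = 3.100 m above the base.
FS_sliding = μW / P_a = 0.48×743.3 / 176.7 = 2.019.

2.02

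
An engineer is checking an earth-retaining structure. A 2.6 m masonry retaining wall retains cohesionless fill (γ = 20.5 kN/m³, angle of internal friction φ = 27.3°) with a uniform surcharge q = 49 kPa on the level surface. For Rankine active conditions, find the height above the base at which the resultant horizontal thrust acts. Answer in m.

1.15 m

K_a = 0.3711.
Triangular part P₁ = ½K_aγH² = 25.72 at H/3 = 0.8667 m; rectangular part P₂ = K_a q H = 47.28 at H/2 = 1.300 m.
ȳ = (P₁·0.8667 + P₂·1.300)/(P₁+P₂) = 1.147 m.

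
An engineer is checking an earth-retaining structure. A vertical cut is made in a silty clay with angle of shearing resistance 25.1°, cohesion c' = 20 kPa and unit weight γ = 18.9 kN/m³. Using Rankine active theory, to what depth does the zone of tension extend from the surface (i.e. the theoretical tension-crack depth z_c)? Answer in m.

3.33 m

K_a = tan²(45° − 25.1°/2) = 0.4043; √K_a = 0.6358.
The active pressure is zero where K_a γ z = 2c√K_a, so z_c = 2c/(γ√K_a) = 2×20/(18.9×0.6358) = 3.328 m.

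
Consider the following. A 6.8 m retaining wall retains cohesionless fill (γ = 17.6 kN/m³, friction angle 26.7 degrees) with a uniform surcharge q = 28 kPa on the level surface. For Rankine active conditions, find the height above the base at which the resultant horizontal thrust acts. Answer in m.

2.63 m

K_a = 0.3800.
Triangular part P₁ = ½K_aγH² = 154.6 at H/3 = 2.267 m; rectangular part P₂ = K_a q H = 72.34 at H/2 = 3.400 m.
ȳ = (P₁·2.267 + P₂·3.400)/(P₁+P₂) = 2.628 m.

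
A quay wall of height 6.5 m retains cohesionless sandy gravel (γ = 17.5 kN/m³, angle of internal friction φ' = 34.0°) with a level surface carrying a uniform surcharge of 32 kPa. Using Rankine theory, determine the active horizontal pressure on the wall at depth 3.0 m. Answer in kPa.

23.9 kPa

K_a = (1 − sin φ)/(1 + sin φ) = 0.2827.
σ_v = γz + q = 17.5 × 3.0 + 32 = 84.50 kPa.
σ_h = K_a σ_v = 0.2827 × 84.50 = 23.89 kPa.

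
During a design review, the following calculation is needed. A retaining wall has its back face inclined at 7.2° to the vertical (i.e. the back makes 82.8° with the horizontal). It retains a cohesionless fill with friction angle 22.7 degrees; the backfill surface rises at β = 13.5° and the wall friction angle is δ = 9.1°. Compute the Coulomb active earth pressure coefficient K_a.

K_a = sin²(α+φ) / [sin²α · sin(α−δ) · (1 + √{sin(φ+δ)sin(φ−β) / (sin(α−δ)sin(α+β))})²].
With α = 82.8°, φ = 22.7°, δ = 9.1°, β = 13.5°: K_a = 0.5841.

0.584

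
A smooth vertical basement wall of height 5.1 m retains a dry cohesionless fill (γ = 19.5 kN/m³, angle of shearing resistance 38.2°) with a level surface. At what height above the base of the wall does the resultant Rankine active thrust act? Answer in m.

K_a = 0.2358.
The pressure distribution is triangular, so the resultant acts at H/3 above the base = 5.1/3 = 1.700 m.

1.70 m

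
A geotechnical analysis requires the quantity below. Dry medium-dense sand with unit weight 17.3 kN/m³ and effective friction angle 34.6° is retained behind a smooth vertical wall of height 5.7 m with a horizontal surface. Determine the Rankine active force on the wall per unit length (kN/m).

77.5 kN/m

K_a = tan²(45° − φ/2) = 0.2756.
P_a = ½ K_a γ H² = 0.5 × 0.2756 × 17.3 × 5.7² = 77.46 kN/m.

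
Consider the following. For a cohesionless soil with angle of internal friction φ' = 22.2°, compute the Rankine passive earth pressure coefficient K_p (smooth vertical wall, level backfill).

2.21

K_p = (1 + sin φ)/(1 − sin φ) = tan²(45° + 22.2°/2) = 2.215.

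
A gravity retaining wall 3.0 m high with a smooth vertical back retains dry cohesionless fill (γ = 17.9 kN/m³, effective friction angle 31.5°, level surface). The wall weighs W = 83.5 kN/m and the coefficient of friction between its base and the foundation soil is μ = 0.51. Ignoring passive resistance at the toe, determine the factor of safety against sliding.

K_a = tan²(45° − 31.5°/2) = 0.3136.
P_a = ½K_aγH² = 0.5×0.3136×17.9×3.0² = 25.26 kN/m, acting at H/3 = 1.000 m above the base.
FS_sliding = μW / P_a = 0.51×83.5 / 25.26 = 1.686.

1.69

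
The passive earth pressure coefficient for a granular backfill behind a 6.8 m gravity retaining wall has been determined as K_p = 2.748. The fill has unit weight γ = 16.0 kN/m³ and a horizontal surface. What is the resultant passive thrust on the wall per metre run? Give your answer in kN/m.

P = ½ K_p γ H² = 0.5 × 2.748 × 16.0 × 6.8² = 1017 kN/m.

1020 kN/m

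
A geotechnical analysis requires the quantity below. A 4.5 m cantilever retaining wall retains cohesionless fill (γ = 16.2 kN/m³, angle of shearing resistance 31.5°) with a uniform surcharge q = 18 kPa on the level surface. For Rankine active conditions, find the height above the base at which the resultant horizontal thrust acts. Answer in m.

K_a = 0.3136.
Triangular part P₁ = ½K_aγH² = 51.44 at H/3 = 1.500 m; rectangular part P₂ = K_a q H = 25.40 at H/2 = 2.250 m.
ȳ = (P₁·1.500 + P₂·2.250)/(P₁+P₂) = 1.748 m.

1.75 m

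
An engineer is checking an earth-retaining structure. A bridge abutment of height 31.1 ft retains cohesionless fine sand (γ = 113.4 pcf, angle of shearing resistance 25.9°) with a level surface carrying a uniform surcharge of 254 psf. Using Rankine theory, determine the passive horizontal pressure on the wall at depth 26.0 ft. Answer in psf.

8170 psf

K_p = (1 + sin φ)/(1 − sin φ) = 2.551.
σ_v = γz + q = 113.4 × 26.0 + 254 = 3202 psf.
σ_h = K_p σ_v = 2.551 × 3202 = 8170 psf.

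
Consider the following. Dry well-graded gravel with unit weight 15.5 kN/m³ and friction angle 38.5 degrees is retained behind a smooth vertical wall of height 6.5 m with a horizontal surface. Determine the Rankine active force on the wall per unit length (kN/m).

76.2 kN/m

K_a = tan²(45° − φ/2) = 0.2327.
P_a = ½ K_a γ H² = 0.5 × 0.2327 × 15.5 × 6.5² = 76.18 kN/m.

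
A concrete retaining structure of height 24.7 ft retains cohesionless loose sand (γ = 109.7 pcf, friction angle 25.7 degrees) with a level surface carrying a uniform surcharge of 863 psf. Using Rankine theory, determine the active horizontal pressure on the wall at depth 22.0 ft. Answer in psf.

1290 psf

K_a = (1 − sin φ)/(1 + sin φ) = 0.3950.
σ_v = γz + q = 109.7 × 22.0 + 863 = 3276 psf.
σ_h = K_a σ_v = 0.3950 × 3276 = 1294 psf.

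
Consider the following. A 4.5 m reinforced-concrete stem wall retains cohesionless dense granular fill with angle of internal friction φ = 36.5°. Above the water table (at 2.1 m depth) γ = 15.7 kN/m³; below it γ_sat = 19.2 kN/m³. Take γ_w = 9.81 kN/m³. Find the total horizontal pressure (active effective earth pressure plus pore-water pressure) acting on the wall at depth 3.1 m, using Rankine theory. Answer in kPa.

K_a = (1 − sin φ)/(1 + sin φ) = 0.2541.
γ' = 19.2 − 9.81 = 9.390 kN/m³.
Effective vertical stress at 3.1 m: σ'_v = 15.7×2.1 + 9.390×1.00 = 42.36 kPa.
σ'_h = K_a σ'_v = 0.2541 × 42.36 = 10.76 kPa; u = γ_w × 1.00 = 9.810 kPa.
Total σ_h = 10.76 + 9.810 = 20.57 kPa.

20.6 kPa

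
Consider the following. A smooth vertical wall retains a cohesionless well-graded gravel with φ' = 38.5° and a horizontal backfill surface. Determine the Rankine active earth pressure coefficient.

K_a = tan²(45° − φ/2) = tan²(25.75°) = 0.2327.

0.233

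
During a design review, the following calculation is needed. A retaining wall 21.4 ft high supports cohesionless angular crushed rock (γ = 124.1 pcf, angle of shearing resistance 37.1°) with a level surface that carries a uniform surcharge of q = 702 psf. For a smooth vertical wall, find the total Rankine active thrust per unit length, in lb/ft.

K_a = tan²(45° − φ/2) = 0.2475.
Soil triangle: ½ K_a γ H² = 0.5×0.2475×124.1×21.4² = 7033 lb/ft.
Surcharge rectangle: K_a q H = 0.2475×702×21.4 = 3718 lb/ft.
Total = 7033 + 3718 = 10750 lb/ft.

10800 lb/ft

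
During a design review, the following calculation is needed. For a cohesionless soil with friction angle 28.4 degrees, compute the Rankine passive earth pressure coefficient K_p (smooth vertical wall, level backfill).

K_p = (1 + sin φ)/(1 − sin φ) = tan²(45° + 28.4°/2) = 2.814.

2.81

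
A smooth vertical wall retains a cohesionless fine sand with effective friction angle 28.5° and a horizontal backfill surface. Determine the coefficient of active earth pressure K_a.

0.354

K_a = tan²(45° − φ/2) = tan²(30.75°) = 0.3540.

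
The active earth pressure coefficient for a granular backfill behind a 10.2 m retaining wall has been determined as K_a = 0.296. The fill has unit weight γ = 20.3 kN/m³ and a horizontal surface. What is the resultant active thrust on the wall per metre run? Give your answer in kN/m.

313 kN/m

P = ½ K_a γ H² = 0.5 × 0.296 × 20.3 × 10.2² = 312.6 kN/m.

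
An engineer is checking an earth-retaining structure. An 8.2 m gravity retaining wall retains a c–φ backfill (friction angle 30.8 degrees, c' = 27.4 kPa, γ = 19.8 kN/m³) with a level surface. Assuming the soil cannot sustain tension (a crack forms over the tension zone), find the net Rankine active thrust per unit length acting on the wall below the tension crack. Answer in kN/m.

35.4 kN/m

K_a = 0.3227; √K_a = 0.5681.
Tension-crack depth z_c = 2c/(γ√K_a) = 2×27.4/(19.8×0.5681) = 4.872 m.
σ_a at base = K_a γ H − 2c√K_a = 0.3227×19.8×8.2 − 2×27.4×0.5681 = 21.27 kPa.
P_a = ½ × 21.27 × (H − z_c) = 0.5×21.27×3.328 = 35.39 kN/m.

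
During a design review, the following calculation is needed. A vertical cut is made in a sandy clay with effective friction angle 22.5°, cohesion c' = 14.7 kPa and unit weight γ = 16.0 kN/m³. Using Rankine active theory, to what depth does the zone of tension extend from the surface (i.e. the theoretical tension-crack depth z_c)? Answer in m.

2.75 m

K_a = tan²(45° − 22.5°/2) = 0.4465; √K_a = 0.6682.
The active pressure is zero where K_a γ z = 2c√K_a, so z_c = 2c/(γ√K_a) = 2×14.7/(16.0×0.6682) = 2.750 m.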